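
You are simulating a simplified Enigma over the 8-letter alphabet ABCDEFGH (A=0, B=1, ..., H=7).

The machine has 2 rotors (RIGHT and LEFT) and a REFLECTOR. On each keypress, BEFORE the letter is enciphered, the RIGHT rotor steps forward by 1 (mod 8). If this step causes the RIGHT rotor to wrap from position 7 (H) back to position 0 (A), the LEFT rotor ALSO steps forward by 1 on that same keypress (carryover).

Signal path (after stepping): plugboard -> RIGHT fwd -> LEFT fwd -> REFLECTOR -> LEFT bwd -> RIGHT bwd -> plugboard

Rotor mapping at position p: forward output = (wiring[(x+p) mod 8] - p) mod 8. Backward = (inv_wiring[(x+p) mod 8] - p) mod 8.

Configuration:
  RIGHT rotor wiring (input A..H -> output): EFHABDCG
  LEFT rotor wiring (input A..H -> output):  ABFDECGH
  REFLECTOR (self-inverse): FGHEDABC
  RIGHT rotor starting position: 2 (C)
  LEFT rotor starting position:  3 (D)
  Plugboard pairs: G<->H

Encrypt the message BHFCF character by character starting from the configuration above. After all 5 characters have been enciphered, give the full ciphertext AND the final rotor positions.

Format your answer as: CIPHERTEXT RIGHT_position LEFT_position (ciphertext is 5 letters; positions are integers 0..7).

Char 1 ('B'): step: R->3, L=3; B->plug->B->R->G->L->G->refl->B->L'->B->R'->F->plug->F
Char 2 ('H'): step: R->4, L=3; H->plug->G->R->D->L->D->refl->E->L'->E->R'->H->plug->G
Char 3 ('F'): step: R->5, L=3; F->plug->F->R->C->L->H->refl->C->L'->H->R'->D->plug->D
Char 4 ('C'): step: R->6, L=3; C->plug->C->R->G->L->G->refl->B->L'->B->R'->E->plug->E
Char 5 ('F'): step: R->7, L=3; F->plug->F->R->C->L->H->refl->C->L'->H->R'->A->plug->A
Final: ciphertext=FGDEA, RIGHT=7, LEFT=3

Answer: FGDEA 7 3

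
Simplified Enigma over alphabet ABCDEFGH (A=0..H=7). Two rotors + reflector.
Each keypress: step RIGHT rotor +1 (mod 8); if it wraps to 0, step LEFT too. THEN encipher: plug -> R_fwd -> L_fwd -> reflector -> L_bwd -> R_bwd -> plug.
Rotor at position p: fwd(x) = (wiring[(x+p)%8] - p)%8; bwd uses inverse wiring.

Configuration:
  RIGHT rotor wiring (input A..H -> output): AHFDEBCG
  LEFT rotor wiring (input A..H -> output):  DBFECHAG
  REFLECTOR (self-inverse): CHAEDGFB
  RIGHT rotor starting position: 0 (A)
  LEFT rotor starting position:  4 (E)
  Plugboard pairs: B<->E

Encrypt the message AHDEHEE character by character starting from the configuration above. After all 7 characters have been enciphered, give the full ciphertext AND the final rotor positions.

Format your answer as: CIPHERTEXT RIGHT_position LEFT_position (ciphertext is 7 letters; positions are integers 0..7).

Char 1 ('A'): step: R->1, L=4; A->plug->A->R->G->L->B->refl->H->L'->E->R'->B->plug->E
Char 2 ('H'): step: R->2, L=4; H->plug->H->R->F->L->F->refl->G->L'->A->R'->E->plug->B
Char 3 ('D'): step: R->3, L=4; D->plug->D->R->H->L->A->refl->C->L'->D->R'->E->plug->B
Char 4 ('E'): step: R->4, L=4; E->plug->B->R->F->L->F->refl->G->L'->A->R'->A->plug->A
Char 5 ('H'): step: R->5, L=4; H->plug->H->R->H->L->A->refl->C->L'->D->R'->D->plug->D
Char 6 ('E'): step: R->6, L=4; E->plug->B->R->A->L->G->refl->F->L'->F->R'->F->plug->F
Char 7 ('E'): step: R->7, L=4; E->plug->B->R->B->L->D->refl->E->L'->C->R'->G->plug->G
Final: ciphertext=EBBADFG, RIGHT=7, LEFT=4

Answer: EBBADFG 7 4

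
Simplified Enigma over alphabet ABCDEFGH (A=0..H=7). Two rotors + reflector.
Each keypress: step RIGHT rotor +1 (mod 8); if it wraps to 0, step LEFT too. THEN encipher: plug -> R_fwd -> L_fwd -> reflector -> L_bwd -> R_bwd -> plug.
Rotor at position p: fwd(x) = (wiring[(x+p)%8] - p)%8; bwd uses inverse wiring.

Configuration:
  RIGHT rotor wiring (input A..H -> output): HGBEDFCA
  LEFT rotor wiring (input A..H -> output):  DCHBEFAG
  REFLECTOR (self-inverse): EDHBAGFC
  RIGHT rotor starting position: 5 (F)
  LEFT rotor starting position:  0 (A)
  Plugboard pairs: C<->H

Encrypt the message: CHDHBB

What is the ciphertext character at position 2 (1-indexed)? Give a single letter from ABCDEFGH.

Char 1 ('C'): step: R->6, L=0; C->plug->H->R->H->L->G->refl->F->L'->F->R'->G->plug->G
Char 2 ('H'): step: R->7, L=0; H->plug->C->R->H->L->G->refl->F->L'->F->R'->E->plug->E

E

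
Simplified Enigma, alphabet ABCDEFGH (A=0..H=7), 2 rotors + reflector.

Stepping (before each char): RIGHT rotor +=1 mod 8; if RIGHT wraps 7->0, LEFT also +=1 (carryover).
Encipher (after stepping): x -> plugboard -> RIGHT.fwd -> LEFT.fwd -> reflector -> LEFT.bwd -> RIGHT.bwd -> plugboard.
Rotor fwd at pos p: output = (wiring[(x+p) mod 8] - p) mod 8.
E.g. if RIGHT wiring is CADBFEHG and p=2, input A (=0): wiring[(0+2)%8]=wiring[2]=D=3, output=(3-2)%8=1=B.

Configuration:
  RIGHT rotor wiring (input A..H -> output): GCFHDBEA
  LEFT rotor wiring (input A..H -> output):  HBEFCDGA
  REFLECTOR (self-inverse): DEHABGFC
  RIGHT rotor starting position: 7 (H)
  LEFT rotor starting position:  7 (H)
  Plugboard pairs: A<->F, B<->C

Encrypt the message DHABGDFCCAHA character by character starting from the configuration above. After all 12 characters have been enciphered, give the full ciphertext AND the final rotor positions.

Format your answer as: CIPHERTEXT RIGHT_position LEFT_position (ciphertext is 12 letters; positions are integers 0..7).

Char 1 ('D'): step: R->0, L->0 (L advanced); D->plug->D->R->H->L->A->refl->D->L'->F->R'->C->plug->B
Char 2 ('H'): step: R->1, L=0; H->plug->H->R->F->L->D->refl->A->L'->H->R'->G->plug->G
Char 3 ('A'): step: R->2, L=0; A->plug->F->R->G->L->G->refl->F->L'->D->R'->A->plug->F
Char 4 ('B'): step: R->3, L=0; B->plug->C->R->G->L->G->refl->F->L'->D->R'->F->plug->A
Char 5 ('G'): step: R->4, L=0; G->plug->G->R->B->L->B->refl->E->L'->C->R'->E->plug->E
Char 6 ('D'): step: R->5, L=0; D->plug->D->R->B->L->B->refl->E->L'->C->R'->G->plug->G
Char 7 ('F'): step: R->6, L=0; F->plug->A->R->G->L->G->refl->F->L'->D->R'->H->plug->H
Char 8 ('C'): step: R->7, L=0; C->plug->B->R->H->L->A->refl->D->L'->F->R'->H->plug->H
Char 9 ('C'): step: R->0, L->1 (L advanced); C->plug->B->R->C->L->E->refl->B->L'->D->R'->E->plug->E
Char 10 ('A'): step: R->1, L=1; A->plug->F->R->D->L->B->refl->E->L'->C->R'->D->plug->D
Char 11 ('H'): step: R->2, L=1; H->plug->H->R->A->L->A->refl->D->L'->B->R'->C->plug->B
Char 12 ('A'): step: R->3, L=1; A->plug->F->R->D->L->B->refl->E->L'->C->R'->H->plug->H
Final: ciphertext=BGFAEGHHEDBH, RIGHT=3, LEFT=1

Answer: BGFAEGHHEDBH 3 1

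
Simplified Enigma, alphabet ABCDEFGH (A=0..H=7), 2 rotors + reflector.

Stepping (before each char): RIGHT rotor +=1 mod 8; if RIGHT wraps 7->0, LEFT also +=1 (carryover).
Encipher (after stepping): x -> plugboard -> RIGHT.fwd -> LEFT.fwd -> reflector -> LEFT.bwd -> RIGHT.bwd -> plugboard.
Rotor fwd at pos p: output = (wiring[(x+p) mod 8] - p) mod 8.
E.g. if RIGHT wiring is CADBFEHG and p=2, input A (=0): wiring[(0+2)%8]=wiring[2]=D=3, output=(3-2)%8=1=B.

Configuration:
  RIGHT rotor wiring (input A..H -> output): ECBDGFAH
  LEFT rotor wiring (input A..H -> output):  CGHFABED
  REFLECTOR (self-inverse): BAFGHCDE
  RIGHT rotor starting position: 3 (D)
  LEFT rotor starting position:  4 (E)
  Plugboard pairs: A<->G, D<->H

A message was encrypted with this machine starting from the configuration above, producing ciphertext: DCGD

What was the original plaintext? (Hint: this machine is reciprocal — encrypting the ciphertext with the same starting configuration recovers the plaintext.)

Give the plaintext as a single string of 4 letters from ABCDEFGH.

Char 1 ('D'): step: R->4, L=4; D->plug->H->R->H->L->B->refl->A->L'->C->R'->A->plug->G
Char 2 ('C'): step: R->5, L=4; C->plug->C->R->C->L->A->refl->B->L'->H->R'->D->plug->H
Char 3 ('G'): step: R->6, L=4; G->plug->A->R->C->L->A->refl->B->L'->H->R'->H->plug->D
Char 4 ('D'): step: R->7, L=4; D->plug->H->R->B->L->F->refl->C->L'->F->R'->B->plug->B

Answer: GHDB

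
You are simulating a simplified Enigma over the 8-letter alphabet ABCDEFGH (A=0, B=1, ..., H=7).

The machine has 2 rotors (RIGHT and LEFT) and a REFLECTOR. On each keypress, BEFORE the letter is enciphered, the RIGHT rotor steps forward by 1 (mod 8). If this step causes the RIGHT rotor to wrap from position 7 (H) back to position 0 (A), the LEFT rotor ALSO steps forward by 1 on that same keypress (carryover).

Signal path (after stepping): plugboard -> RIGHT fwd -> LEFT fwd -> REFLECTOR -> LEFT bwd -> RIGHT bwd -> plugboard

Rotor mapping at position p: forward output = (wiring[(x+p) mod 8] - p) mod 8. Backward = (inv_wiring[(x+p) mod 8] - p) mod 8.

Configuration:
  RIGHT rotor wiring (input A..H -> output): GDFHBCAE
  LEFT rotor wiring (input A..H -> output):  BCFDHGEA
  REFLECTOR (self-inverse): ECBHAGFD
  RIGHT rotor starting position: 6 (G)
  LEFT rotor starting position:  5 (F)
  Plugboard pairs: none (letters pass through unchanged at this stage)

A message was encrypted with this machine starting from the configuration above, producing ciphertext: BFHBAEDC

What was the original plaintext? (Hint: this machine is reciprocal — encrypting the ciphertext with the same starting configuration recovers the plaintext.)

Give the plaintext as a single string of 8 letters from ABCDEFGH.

Char 1 ('B'): step: R->7, L=5; B->plug->B->R->H->L->C->refl->B->L'->A->R'->E->plug->E
Char 2 ('F'): step: R->0, L->6 (L advanced); F->plug->F->R->C->L->D->refl->H->L'->E->R'->H->plug->H
Char 3 ('H'): step: R->1, L=6; H->plug->H->R->F->L->F->refl->G->L'->A->R'->D->plug->D
Char 4 ('B'): step: R->2, L=6; B->plug->B->R->F->L->F->refl->G->L'->A->R'->D->plug->D
Char 5 ('A'): step: R->3, L=6; A->plug->A->R->E->L->H->refl->D->L'->C->R'->H->plug->H
Char 6 ('E'): step: R->4, L=6; E->plug->E->R->C->L->D->refl->H->L'->E->R'->C->plug->C
Char 7 ('D'): step: R->5, L=6; D->plug->D->R->B->L->C->refl->B->L'->G->R'->E->plug->E
Char 8 ('C'): step: R->6, L=6; C->plug->C->R->A->L->G->refl->F->L'->F->R'->D->plug->D

Answer: EHDDHCED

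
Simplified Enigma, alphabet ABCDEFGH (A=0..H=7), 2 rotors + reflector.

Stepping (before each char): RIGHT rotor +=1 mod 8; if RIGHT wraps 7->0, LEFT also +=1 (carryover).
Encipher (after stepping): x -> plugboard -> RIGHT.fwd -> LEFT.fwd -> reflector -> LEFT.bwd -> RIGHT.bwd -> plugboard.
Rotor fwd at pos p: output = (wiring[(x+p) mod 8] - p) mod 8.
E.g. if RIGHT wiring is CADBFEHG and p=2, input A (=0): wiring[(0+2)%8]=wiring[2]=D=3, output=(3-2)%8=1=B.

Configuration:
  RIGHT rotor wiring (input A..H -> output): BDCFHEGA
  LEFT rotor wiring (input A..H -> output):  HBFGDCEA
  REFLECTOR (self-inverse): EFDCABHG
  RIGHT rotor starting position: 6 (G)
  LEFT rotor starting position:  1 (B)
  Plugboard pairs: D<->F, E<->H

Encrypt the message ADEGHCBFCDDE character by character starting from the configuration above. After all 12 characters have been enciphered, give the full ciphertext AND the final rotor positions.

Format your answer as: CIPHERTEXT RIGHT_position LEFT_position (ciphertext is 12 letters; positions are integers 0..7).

Char 1 ('A'): step: R->7, L=1; A->plug->A->R->B->L->E->refl->A->L'->A->R'->F->plug->D
Char 2 ('D'): step: R->0, L->2 (L advanced); D->plug->F->R->E->L->C->refl->D->L'->A->R'->H->plug->E
Char 3 ('E'): step: R->1, L=2; E->plug->H->R->A->L->D->refl->C->L'->E->R'->C->plug->C
Char 4 ('G'): step: R->2, L=2; G->plug->G->R->H->L->H->refl->G->L'->F->R'->C->plug->C
Char 5 ('H'): step: R->3, L=2; H->plug->E->R->F->L->G->refl->H->L'->H->R'->H->plug->E
Char 6 ('C'): step: R->4, L=2; C->plug->C->R->C->L->B->refl->F->L'->G->R'->G->plug->G
Char 7 ('B'): step: R->5, L=2; B->plug->B->R->B->L->E->refl->A->L'->D->R'->C->plug->C
Char 8 ('F'): step: R->6, L=2; F->plug->D->R->F->L->G->refl->H->L'->H->R'->F->plug->D
Char 9 ('C'): step: R->7, L=2; C->plug->C->R->E->L->C->refl->D->L'->A->R'->F->plug->D
Char 10 ('D'): step: R->0, L->3 (L advanced); D->plug->F->R->E->L->F->refl->B->L'->D->R'->B->plug->B
Char 11 ('D'): step: R->1, L=3; D->plug->F->R->F->L->E->refl->A->L'->B->R'->B->plug->B
Char 12 ('E'): step: R->2, L=3; E->plug->H->R->B->L->A->refl->E->L'->F->R'->C->plug->C
Final: ciphertext=DECCEGCDDBBC, RIGHT=2, LEFT=3

Answer: DECCEGCDDBBC 2 3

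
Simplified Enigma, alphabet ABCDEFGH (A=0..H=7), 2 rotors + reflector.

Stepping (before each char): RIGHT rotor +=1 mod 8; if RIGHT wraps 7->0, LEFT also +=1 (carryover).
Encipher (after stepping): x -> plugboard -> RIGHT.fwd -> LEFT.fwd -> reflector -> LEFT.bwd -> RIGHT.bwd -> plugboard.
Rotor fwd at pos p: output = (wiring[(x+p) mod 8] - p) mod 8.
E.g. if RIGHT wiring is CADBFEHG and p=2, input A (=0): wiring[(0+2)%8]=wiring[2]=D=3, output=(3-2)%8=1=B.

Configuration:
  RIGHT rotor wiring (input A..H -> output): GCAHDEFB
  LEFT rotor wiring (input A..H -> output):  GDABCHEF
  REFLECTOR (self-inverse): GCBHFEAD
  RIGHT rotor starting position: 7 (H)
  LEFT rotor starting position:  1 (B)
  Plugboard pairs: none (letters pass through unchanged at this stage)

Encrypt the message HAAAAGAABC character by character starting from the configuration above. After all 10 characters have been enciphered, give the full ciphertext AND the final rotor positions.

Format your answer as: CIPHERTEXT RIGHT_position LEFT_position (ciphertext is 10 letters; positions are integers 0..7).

Answer: GHEGGBDEDG 1 3

Derivation:
Char 1 ('H'): step: R->0, L->2 (L advanced); H->plug->H->R->B->L->H->refl->D->L'->F->R'->G->plug->G
Char 2 ('A'): step: R->1, L=2; A->plug->A->R->B->L->H->refl->D->L'->F->R'->H->plug->H
Char 3 ('A'): step: R->2, L=2; A->plug->A->R->G->L->E->refl->F->L'->D->R'->E->plug->E
Char 4 ('A'): step: R->3, L=2; A->plug->A->R->E->L->C->refl->B->L'->H->R'->G->plug->G
Char 5 ('A'): step: R->4, L=2; A->plug->A->R->H->L->B->refl->C->L'->E->R'->G->plug->G
Char 6 ('G'): step: R->5, L=2; G->plug->G->R->C->L->A->refl->G->L'->A->R'->B->plug->B
Char 7 ('A'): step: R->6, L=2; A->plug->A->R->H->L->B->refl->C->L'->E->R'->D->plug->D
Char 8 ('A'): step: R->7, L=2; A->plug->A->R->C->L->A->refl->G->L'->A->R'->E->plug->E
Char 9 ('B'): step: R->0, L->3 (L advanced); B->plug->B->R->C->L->E->refl->F->L'->H->R'->D->plug->D
Char 10 ('C'): step: R->1, L=3; C->plug->C->R->G->L->A->refl->G->L'->A->R'->G->plug->G
Final: ciphertext=GHEGGBDEDG, RIGHT=1, LEFT=3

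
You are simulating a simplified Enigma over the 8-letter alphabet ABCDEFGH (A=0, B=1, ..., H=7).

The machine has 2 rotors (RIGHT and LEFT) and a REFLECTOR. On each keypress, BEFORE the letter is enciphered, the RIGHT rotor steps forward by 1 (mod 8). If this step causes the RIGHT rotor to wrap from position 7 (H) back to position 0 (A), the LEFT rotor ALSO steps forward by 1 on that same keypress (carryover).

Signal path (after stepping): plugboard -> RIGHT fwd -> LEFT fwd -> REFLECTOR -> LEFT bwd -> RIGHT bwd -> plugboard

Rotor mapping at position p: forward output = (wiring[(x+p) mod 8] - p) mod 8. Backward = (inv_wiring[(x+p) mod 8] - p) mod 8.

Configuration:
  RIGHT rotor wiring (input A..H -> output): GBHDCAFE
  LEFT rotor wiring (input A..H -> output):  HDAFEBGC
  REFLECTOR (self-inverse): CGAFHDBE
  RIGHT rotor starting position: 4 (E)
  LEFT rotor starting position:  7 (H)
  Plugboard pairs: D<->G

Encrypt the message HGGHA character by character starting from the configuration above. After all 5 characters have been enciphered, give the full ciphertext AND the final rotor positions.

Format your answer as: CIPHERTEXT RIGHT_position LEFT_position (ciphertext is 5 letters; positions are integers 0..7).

Char 1 ('H'): step: R->5, L=7; H->plug->H->R->F->L->F->refl->D->L'->A->R'->B->plug->B
Char 2 ('G'): step: R->6, L=7; G->plug->D->R->D->L->B->refl->G->L'->E->R'->G->plug->D
Char 3 ('G'): step: R->7, L=7; G->plug->D->R->A->L->D->refl->F->L'->F->R'->A->plug->A
Char 4 ('H'): step: R->0, L->0 (L advanced); H->plug->H->R->E->L->E->refl->H->L'->A->R'->F->plug->F
Char 5 ('A'): step: R->1, L=0; A->plug->A->R->A->L->H->refl->E->L'->E->R'->F->plug->F
Final: ciphertext=BDAFF, RIGHT=1, LEFT=0

Answer: BDAFF 1 0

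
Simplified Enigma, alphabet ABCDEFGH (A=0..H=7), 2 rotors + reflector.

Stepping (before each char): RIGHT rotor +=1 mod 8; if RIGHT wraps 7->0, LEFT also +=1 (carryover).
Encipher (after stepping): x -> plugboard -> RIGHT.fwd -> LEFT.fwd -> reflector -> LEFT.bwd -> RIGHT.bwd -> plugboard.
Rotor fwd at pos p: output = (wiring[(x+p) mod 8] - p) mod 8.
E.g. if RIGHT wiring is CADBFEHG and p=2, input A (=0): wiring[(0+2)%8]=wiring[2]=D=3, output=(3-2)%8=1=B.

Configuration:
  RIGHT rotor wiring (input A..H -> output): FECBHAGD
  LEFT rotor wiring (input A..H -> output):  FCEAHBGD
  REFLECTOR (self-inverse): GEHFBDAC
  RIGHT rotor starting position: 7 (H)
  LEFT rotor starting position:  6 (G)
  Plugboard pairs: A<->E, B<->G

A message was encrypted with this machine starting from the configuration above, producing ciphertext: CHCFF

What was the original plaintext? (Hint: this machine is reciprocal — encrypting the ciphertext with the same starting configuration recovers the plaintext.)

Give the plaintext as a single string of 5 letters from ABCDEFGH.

Answer: HCFDG

Derivation:
Char 1 ('C'): step: R->0, L->7 (L advanced); C->plug->C->R->C->L->D->refl->F->L'->D->R'->H->plug->H
Char 2 ('H'): step: R->1, L=7; H->plug->H->R->E->L->B->refl->E->L'->A->R'->C->plug->C
Char 3 ('C'): step: R->2, L=7; C->plug->C->R->F->L->A->refl->G->L'->B->R'->F->plug->F
Char 4 ('F'): step: R->3, L=7; F->plug->F->R->C->L->D->refl->F->L'->D->R'->D->plug->D
Char 5 ('F'): step: R->4, L=7; F->plug->F->R->A->L->E->refl->B->L'->E->R'->B->plug->G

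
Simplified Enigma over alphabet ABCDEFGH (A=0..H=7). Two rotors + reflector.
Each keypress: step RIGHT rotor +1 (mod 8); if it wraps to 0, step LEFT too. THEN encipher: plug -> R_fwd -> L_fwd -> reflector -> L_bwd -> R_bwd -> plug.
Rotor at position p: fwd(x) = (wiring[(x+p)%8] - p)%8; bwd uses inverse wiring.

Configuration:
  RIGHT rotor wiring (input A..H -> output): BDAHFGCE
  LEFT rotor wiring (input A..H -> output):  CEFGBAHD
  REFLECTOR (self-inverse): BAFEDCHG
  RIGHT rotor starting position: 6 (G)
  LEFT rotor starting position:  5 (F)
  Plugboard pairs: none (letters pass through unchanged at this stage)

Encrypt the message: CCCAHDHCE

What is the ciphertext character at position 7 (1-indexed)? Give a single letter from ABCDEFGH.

Char 1 ('C'): step: R->7, L=5; C->plug->C->R->E->L->H->refl->G->L'->C->R'->B->plug->B
Char 2 ('C'): step: R->0, L->6 (L advanced); C->plug->C->R->A->L->B->refl->A->L'->F->R'->E->plug->E
Char 3 ('C'): step: R->1, L=6; C->plug->C->R->G->L->D->refl->E->L'->C->R'->A->plug->A
Char 4 ('A'): step: R->2, L=6; A->plug->A->R->G->L->D->refl->E->L'->C->R'->F->plug->F
Char 5 ('H'): step: R->3, L=6; H->plug->H->R->F->L->A->refl->B->L'->A->R'->G->plug->G
Char 6 ('D'): step: R->4, L=6; D->plug->D->R->A->L->B->refl->A->L'->F->R'->E->plug->E
Char 7 ('H'): step: R->5, L=6; H->plug->H->R->A->L->B->refl->A->L'->F->R'->B->plug->B

B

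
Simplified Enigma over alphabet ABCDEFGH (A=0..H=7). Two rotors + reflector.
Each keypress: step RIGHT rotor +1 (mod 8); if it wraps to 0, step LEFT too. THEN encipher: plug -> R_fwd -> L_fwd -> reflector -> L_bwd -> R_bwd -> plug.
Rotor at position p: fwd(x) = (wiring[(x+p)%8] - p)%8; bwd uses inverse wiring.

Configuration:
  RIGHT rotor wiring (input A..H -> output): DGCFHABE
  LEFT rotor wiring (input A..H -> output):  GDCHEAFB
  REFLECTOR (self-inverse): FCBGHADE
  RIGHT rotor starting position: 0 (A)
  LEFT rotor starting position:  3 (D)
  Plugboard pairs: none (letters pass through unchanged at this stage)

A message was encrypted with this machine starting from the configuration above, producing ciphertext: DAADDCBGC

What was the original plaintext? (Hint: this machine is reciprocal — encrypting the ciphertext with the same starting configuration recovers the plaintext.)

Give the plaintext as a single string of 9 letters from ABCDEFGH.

Answer: HEDEHEADH

Derivation:
Char 1 ('D'): step: R->1, L=3; D->plug->D->R->G->L->A->refl->F->L'->C->R'->H->plug->H
Char 2 ('A'): step: R->2, L=3; A->plug->A->R->A->L->E->refl->H->L'->H->R'->E->plug->E
Char 3 ('A'): step: R->3, L=3; A->plug->A->R->C->L->F->refl->A->L'->G->R'->D->plug->D
Char 4 ('D'): step: R->4, L=3; D->plug->D->R->A->L->E->refl->H->L'->H->R'->E->plug->E
Char 5 ('D'): step: R->5, L=3; D->plug->D->R->G->L->A->refl->F->L'->C->R'->H->plug->H
Char 6 ('C'): step: R->6, L=3; C->plug->C->R->F->L->D->refl->G->L'->E->R'->E->plug->E
Char 7 ('B'): step: R->7, L=3; B->plug->B->R->E->L->G->refl->D->L'->F->R'->A->plug->A
Char 8 ('G'): step: R->0, L->4 (L advanced); G->plug->G->R->B->L->E->refl->H->L'->F->R'->D->plug->D
Char 9 ('C'): step: R->1, L=4; C->plug->C->R->E->L->C->refl->B->L'->C->R'->H->plug->H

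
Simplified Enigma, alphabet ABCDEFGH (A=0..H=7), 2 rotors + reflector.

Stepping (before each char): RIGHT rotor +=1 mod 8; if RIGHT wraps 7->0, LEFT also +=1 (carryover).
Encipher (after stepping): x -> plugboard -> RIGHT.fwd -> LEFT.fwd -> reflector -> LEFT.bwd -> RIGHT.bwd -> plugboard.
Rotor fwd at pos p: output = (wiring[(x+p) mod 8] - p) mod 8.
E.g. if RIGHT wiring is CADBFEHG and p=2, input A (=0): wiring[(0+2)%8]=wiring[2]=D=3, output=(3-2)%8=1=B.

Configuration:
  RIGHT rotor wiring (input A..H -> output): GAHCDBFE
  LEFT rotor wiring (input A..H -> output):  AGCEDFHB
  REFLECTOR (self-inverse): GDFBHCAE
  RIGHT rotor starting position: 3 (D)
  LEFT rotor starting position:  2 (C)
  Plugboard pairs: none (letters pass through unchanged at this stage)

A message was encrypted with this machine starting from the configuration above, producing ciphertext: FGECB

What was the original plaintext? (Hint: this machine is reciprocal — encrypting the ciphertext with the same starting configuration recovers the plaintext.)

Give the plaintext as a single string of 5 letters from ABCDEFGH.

Answer: CCFFA

Derivation:
Char 1 ('F'): step: R->4, L=2; F->plug->F->R->E->L->F->refl->C->L'->B->R'->C->plug->C
Char 2 ('G'): step: R->5, L=2; G->plug->G->R->F->L->H->refl->E->L'->H->R'->C->plug->C
Char 3 ('E'): step: R->6, L=2; E->plug->E->R->B->L->C->refl->F->L'->E->R'->F->plug->F
Char 4 ('C'): step: R->7, L=2; C->plug->C->R->B->L->C->refl->F->L'->E->R'->F->plug->F
Char 5 ('B'): step: R->0, L->3 (L advanced); B->plug->B->R->A->L->B->refl->D->L'->G->R'->A->plug->A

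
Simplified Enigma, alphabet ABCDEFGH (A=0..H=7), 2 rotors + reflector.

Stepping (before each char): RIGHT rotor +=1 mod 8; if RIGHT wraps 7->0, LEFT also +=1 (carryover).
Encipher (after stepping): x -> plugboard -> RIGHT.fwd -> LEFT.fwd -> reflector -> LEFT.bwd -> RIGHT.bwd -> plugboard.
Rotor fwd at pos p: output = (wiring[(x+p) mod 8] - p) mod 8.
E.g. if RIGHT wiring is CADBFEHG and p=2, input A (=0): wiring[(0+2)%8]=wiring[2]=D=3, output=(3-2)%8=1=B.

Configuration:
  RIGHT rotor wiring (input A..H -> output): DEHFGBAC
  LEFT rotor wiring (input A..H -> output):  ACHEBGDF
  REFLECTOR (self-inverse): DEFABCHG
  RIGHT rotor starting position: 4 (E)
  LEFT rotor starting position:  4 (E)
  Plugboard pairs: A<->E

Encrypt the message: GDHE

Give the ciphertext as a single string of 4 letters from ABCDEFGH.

Answer: HFDH

Derivation:
Char 1 ('G'): step: R->5, L=4; G->plug->G->R->A->L->F->refl->C->L'->B->R'->H->plug->H
Char 2 ('D'): step: R->6, L=4; D->plug->D->R->G->L->D->refl->A->L'->H->R'->F->plug->F
Char 3 ('H'): step: R->7, L=4; H->plug->H->R->B->L->C->refl->F->L'->A->R'->D->plug->D
Char 4 ('E'): step: R->0, L->5 (L advanced); E->plug->A->R->D->L->D->refl->A->L'->C->R'->H->plug->H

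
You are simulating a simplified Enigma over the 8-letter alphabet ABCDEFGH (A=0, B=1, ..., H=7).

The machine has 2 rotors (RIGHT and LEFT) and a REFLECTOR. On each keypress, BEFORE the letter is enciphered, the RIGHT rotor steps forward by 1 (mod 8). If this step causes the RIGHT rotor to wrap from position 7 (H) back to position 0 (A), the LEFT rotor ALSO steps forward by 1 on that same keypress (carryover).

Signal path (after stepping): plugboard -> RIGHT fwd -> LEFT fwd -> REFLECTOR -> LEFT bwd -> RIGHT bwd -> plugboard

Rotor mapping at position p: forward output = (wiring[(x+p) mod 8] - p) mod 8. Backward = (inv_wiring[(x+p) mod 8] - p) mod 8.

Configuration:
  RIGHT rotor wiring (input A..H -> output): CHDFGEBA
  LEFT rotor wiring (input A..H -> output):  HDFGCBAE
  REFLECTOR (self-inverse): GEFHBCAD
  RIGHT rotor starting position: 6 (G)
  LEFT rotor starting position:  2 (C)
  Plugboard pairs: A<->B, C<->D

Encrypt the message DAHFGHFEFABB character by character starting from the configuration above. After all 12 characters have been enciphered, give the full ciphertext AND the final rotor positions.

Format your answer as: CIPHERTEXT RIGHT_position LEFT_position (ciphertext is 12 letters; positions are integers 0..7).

Char 1 ('D'): step: R->7, L=2; D->plug->C->R->A->L->D->refl->H->L'->D->R'->B->plug->A
Char 2 ('A'): step: R->0, L->3 (L advanced); A->plug->B->R->H->L->C->refl->F->L'->D->R'->C->plug->D
Char 3 ('H'): step: R->1, L=3; H->plug->H->R->B->L->H->refl->D->L'->A->R'->F->plug->F
Char 4 ('F'): step: R->2, L=3; F->plug->F->R->G->L->A->refl->G->L'->C->R'->D->plug->C
Char 5 ('G'): step: R->3, L=3; G->plug->G->R->E->L->B->refl->E->L'->F->R'->E->plug->E
Char 6 ('H'): step: R->4, L=3; H->plug->H->R->B->L->H->refl->D->L'->A->R'->B->plug->A
Char 7 ('F'): step: R->5, L=3; F->plug->F->R->G->L->A->refl->G->L'->C->R'->E->plug->E
Char 8 ('E'): step: R->6, L=3; E->plug->E->R->F->L->E->refl->B->L'->E->R'->C->plug->D
Char 9 ('F'): step: R->7, L=3; F->plug->F->R->H->L->C->refl->F->L'->D->R'->B->plug->A
Char 10 ('A'): step: R->0, L->4 (L advanced); A->plug->B->R->H->L->C->refl->F->L'->B->R'->G->plug->G
Char 11 ('B'): step: R->1, L=4; B->plug->A->R->G->L->B->refl->E->L'->C->R'->B->plug->A
Char 12 ('B'): step: R->2, L=4; B->plug->A->R->B->L->F->refl->C->L'->H->R'->E->plug->E
Final: ciphertext=ADFCEAEDAGAE, RIGHT=2, LEFT=4

Answer: ADFCEAEDAGAE 2 4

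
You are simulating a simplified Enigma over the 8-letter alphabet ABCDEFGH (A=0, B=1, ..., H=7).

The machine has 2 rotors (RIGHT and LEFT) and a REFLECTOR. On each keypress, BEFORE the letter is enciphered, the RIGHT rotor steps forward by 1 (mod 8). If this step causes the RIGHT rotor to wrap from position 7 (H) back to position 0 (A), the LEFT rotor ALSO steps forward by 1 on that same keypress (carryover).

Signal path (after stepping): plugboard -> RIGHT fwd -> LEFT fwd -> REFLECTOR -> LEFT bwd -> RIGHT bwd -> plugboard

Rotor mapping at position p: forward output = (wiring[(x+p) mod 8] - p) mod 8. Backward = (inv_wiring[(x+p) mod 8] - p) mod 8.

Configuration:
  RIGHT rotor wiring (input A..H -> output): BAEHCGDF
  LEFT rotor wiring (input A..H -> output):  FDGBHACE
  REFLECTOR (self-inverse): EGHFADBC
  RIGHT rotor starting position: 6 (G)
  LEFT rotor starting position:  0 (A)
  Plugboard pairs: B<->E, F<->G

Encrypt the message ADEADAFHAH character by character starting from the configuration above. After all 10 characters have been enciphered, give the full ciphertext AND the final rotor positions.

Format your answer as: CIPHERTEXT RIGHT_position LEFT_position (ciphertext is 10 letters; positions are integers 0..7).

Char 1 ('A'): step: R->7, L=0; A->plug->A->R->G->L->C->refl->H->L'->E->R'->H->plug->H
Char 2 ('D'): step: R->0, L->1 (L advanced); D->plug->D->R->H->L->E->refl->A->L'->C->R'->E->plug->B
Char 3 ('E'): step: R->1, L=1; E->plug->B->R->D->L->G->refl->B->L'->F->R'->E->plug->B
Char 4 ('A'): step: R->2, L=1; A->plug->A->R->C->L->A->refl->E->L'->H->R'->G->plug->F
Char 5 ('D'): step: R->3, L=1; D->plug->D->R->A->L->C->refl->H->L'->E->R'->A->plug->A
Char 6 ('A'): step: R->4, L=1; A->plug->A->R->G->L->D->refl->F->L'->B->R'->D->plug->D
Char 7 ('F'): step: R->5, L=1; F->plug->G->R->C->L->A->refl->E->L'->H->R'->F->plug->G
Char 8 ('H'): step: R->6, L=1; H->plug->H->R->A->L->C->refl->H->L'->E->R'->G->plug->F
Char 9 ('A'): step: R->7, L=1; A->plug->A->R->G->L->D->refl->F->L'->B->R'->C->plug->C
Char 10 ('H'): step: R->0, L->2 (L advanced); H->plug->H->R->F->L->C->refl->H->L'->B->R'->A->plug->A
Final: ciphertext=HBBFADGFCA, RIGHT=0, LEFT=2

Answer: HBBFADGFCA 0 2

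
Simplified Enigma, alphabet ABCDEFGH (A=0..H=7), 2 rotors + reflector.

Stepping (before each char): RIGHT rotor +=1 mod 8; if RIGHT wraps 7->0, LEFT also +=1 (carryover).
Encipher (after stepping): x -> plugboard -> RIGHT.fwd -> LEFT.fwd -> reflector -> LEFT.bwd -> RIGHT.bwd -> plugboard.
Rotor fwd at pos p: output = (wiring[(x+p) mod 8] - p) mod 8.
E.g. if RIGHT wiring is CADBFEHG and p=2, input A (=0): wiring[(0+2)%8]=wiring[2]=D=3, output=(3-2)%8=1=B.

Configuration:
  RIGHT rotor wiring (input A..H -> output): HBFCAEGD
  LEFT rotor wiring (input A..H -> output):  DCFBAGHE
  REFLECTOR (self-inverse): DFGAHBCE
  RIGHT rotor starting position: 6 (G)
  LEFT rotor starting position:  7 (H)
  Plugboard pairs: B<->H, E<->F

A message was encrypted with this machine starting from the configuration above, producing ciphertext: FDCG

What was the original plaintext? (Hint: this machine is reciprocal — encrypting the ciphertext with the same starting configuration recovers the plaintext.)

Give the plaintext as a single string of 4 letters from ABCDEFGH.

Answer: ABEE

Derivation:
Char 1 ('F'): step: R->7, L=7; F->plug->E->R->D->L->G->refl->C->L'->E->R'->A->plug->A
Char 2 ('D'): step: R->0, L->0 (L advanced); D->plug->D->R->C->L->F->refl->B->L'->D->R'->H->plug->B
Char 3 ('C'): step: R->1, L=0; C->plug->C->R->B->L->C->refl->G->L'->F->R'->F->plug->E
Char 4 ('G'): step: R->2, L=0; G->plug->G->R->F->L->G->refl->C->L'->B->R'->F->plug->E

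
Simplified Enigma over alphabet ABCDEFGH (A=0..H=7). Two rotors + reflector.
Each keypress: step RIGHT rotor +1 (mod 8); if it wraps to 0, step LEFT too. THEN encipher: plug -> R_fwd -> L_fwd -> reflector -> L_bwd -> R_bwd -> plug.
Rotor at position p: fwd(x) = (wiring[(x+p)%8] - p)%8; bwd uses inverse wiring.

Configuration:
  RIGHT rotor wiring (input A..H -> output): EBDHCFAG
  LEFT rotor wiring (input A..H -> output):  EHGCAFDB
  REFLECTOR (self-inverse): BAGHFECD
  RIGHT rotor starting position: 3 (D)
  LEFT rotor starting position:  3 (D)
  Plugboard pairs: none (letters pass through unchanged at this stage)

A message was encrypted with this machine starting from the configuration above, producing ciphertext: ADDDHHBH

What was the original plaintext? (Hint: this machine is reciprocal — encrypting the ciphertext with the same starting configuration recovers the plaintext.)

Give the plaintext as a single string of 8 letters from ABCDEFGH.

Answer: BAECDAGE

Derivation:
Char 1 ('A'): step: R->4, L=3; A->plug->A->R->G->L->E->refl->F->L'->B->R'->B->plug->B
Char 2 ('D'): step: R->5, L=3; D->plug->D->R->H->L->D->refl->H->L'->A->R'->A->plug->A
Char 3 ('D'): step: R->6, L=3; D->plug->D->R->D->L->A->refl->B->L'->F->R'->E->plug->E
Char 4 ('D'): step: R->7, L=3; D->plug->D->R->E->L->G->refl->C->L'->C->R'->C->plug->C
Char 5 ('H'): step: R->0, L->4 (L advanced); H->plug->H->R->G->L->C->refl->G->L'->H->R'->D->plug->D
Char 6 ('H'): step: R->1, L=4; H->plug->H->R->D->L->F->refl->E->L'->A->R'->A->plug->A
Char 7 ('B'): step: R->2, L=4; B->plug->B->R->F->L->D->refl->H->L'->C->R'->G->plug->G
Char 8 ('H'): step: R->3, L=4; H->plug->H->R->A->L->E->refl->F->L'->D->R'->E->plug->E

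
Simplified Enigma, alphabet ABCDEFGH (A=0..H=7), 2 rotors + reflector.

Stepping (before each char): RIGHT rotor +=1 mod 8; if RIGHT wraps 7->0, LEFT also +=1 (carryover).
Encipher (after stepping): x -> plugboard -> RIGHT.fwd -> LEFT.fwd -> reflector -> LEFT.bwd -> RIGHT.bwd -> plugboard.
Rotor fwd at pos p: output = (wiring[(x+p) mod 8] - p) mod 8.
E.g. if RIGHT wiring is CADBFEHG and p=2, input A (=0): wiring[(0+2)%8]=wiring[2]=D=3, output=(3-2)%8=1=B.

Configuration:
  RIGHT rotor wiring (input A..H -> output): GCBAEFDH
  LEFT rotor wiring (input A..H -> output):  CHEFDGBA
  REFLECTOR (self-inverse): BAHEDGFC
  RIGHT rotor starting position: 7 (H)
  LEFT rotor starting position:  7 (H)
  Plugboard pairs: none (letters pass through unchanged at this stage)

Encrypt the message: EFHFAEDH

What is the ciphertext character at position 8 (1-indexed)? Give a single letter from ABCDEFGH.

Char 1 ('E'): step: R->0, L->0 (L advanced); E->plug->E->R->E->L->D->refl->E->L'->C->R'->B->plug->B
Char 2 ('F'): step: R->1, L=0; F->plug->F->R->C->L->E->refl->D->L'->E->R'->E->plug->E
Char 3 ('H'): step: R->2, L=0; H->plug->H->R->A->L->C->refl->H->L'->B->R'->E->plug->E
Char 4 ('F'): step: R->3, L=0; F->plug->F->R->D->L->F->refl->G->L'->F->R'->A->plug->A
Char 5 ('A'): step: R->4, L=0; A->plug->A->R->A->L->C->refl->H->L'->B->R'->B->plug->B
Char 6 ('E'): step: R->5, L=0; E->plug->E->R->F->L->G->refl->F->L'->D->R'->G->plug->G
Char 7 ('D'): step: R->6, L=0; D->plug->D->R->E->L->D->refl->E->L'->C->R'->F->plug->F
Char 8 ('H'): step: R->7, L=0; H->plug->H->R->E->L->D->refl->E->L'->C->R'->D->plug->D

D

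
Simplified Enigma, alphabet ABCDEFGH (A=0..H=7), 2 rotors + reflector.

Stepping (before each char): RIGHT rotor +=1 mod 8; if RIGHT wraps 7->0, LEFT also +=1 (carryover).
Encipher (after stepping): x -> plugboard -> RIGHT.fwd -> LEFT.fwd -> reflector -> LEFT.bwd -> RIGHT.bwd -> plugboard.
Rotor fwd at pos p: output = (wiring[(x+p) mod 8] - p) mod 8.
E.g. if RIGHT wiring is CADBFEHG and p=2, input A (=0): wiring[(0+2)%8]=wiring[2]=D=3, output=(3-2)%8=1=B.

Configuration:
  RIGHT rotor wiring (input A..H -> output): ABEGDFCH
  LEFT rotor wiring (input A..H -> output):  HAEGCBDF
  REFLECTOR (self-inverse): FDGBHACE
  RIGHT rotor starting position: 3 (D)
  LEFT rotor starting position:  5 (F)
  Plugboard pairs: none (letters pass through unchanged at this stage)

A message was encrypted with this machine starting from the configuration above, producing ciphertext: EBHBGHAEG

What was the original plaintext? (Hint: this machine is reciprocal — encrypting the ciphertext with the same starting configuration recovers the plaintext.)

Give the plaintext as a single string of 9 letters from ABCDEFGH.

Char 1 ('E'): step: R->4, L=5; E->plug->E->R->E->L->D->refl->B->L'->G->R'->C->plug->C
Char 2 ('B'): step: R->5, L=5; B->plug->B->R->F->L->H->refl->E->L'->A->R'->A->plug->A
Char 3 ('H'): step: R->6, L=5; H->plug->H->R->H->L->F->refl->A->L'->C->R'->C->plug->C
Char 4 ('B'): step: R->7, L=5; B->plug->B->R->B->L->G->refl->C->L'->D->R'->H->plug->H
Char 5 ('G'): step: R->0, L->6 (L advanced); G->plug->G->R->C->L->B->refl->D->L'->H->R'->H->plug->H
Char 6 ('H'): step: R->1, L=6; H->plug->H->R->H->L->D->refl->B->L'->C->R'->D->plug->D
Char 7 ('A'): step: R->2, L=6; A->plug->A->R->C->L->B->refl->D->L'->H->R'->H->plug->H
Char 8 ('E'): step: R->3, L=6; E->plug->E->R->E->L->G->refl->C->L'->D->R'->A->plug->A
Char 9 ('G'): step: R->4, L=6; G->plug->G->R->A->L->F->refl->A->L'->F->R'->F->plug->F

Answer: CACHHDHAF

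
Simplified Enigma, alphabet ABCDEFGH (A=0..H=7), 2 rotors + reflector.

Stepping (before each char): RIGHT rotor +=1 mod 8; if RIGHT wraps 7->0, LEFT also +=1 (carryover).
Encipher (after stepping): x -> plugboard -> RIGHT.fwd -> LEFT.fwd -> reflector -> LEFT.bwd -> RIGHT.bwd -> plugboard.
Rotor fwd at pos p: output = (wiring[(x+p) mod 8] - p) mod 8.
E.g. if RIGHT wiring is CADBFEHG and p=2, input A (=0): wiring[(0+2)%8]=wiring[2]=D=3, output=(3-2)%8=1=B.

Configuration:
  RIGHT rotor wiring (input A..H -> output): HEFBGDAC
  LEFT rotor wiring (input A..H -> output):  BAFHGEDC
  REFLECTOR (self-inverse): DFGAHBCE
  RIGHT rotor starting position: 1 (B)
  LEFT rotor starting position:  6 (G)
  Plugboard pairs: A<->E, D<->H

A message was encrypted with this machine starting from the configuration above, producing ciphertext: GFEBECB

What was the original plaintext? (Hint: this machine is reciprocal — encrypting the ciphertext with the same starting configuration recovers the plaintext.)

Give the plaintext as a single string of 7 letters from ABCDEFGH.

Char 1 ('G'): step: R->2, L=6; G->plug->G->R->F->L->B->refl->F->L'->A->R'->F->plug->F
Char 2 ('F'): step: R->3, L=6; F->plug->F->R->E->L->H->refl->E->L'->B->R'->G->plug->G
Char 3 ('E'): step: R->4, L=6; E->plug->A->R->C->L->D->refl->A->L'->G->R'->D->plug->H
Char 4 ('B'): step: R->5, L=6; B->plug->B->R->D->L->C->refl->G->L'->H->R'->E->plug->A
Char 5 ('E'): step: R->6, L=6; E->plug->A->R->C->L->D->refl->A->L'->G->R'->D->plug->H
Char 6 ('C'): step: R->7, L=6; C->plug->C->R->F->L->B->refl->F->L'->A->R'->B->plug->B
Char 7 ('B'): step: R->0, L->7 (L advanced); B->plug->B->R->E->L->A->refl->D->L'->A->R'->G->plug->G

Answer: FGHAHBG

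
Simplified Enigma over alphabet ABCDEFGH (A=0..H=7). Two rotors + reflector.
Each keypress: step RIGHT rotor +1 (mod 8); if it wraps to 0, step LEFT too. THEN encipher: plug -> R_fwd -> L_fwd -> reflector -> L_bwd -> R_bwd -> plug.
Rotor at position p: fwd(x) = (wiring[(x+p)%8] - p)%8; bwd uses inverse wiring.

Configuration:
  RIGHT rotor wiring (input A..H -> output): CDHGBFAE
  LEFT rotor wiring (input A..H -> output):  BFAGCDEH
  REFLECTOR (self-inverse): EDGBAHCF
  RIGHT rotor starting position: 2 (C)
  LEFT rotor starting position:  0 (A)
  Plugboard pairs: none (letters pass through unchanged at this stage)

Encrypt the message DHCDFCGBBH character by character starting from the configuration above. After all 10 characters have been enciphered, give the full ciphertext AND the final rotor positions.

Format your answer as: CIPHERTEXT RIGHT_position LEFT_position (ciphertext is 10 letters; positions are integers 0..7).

Answer: GEGFGGCEHB 4 1

Derivation:
Char 1 ('D'): step: R->3, L=0; D->plug->D->R->F->L->D->refl->B->L'->A->R'->G->plug->G
Char 2 ('H'): step: R->4, L=0; H->plug->H->R->C->L->A->refl->E->L'->G->R'->E->plug->E
Char 3 ('C'): step: R->5, L=0; C->plug->C->R->H->L->H->refl->F->L'->B->R'->G->plug->G
Char 4 ('D'): step: R->6, L=0; D->plug->D->R->F->L->D->refl->B->L'->A->R'->F->plug->F
Char 5 ('F'): step: R->7, L=0; F->plug->F->R->C->L->A->refl->E->L'->G->R'->G->plug->G
Char 6 ('C'): step: R->0, L->1 (L advanced); C->plug->C->R->H->L->A->refl->E->L'->A->R'->G->plug->G
Char 7 ('G'): step: R->1, L=1; G->plug->G->R->D->L->B->refl->D->L'->F->R'->C->plug->C
Char 8 ('B'): step: R->2, L=1; B->plug->B->R->E->L->C->refl->G->L'->G->R'->E->plug->E
Char 9 ('B'): step: R->3, L=1; B->plug->B->R->G->L->G->refl->C->L'->E->R'->H->plug->H
Char 10 ('H'): step: R->4, L=1; H->plug->H->R->C->L->F->refl->H->L'->B->R'->B->plug->B
Final: ciphertext=GEGFGGCEHB, RIGHT=4, LEFT=1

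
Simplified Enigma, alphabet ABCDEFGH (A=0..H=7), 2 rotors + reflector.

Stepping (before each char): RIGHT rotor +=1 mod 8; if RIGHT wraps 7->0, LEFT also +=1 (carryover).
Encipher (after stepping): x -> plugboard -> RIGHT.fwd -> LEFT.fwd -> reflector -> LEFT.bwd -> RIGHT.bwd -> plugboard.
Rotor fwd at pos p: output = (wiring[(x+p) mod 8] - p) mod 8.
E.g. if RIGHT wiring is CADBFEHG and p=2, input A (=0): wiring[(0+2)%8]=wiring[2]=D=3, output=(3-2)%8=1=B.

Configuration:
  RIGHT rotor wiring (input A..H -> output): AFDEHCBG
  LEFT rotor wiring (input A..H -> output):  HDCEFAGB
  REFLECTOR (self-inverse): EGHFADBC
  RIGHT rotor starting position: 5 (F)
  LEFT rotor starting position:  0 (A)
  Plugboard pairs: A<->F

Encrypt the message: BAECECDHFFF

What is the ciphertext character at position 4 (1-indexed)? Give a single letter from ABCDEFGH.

Char 1 ('B'): step: R->6, L=0; B->plug->B->R->A->L->H->refl->C->L'->C->R'->C->plug->C
Char 2 ('A'): step: R->7, L=0; A->plug->F->R->A->L->H->refl->C->L'->C->R'->H->plug->H
Char 3 ('E'): step: R->0, L->1 (L advanced); E->plug->E->R->H->L->G->refl->B->L'->B->R'->G->plug->G
Char 4 ('C'): step: R->1, L=1; C->plug->C->R->D->L->E->refl->A->L'->G->R'->D->plug->D

D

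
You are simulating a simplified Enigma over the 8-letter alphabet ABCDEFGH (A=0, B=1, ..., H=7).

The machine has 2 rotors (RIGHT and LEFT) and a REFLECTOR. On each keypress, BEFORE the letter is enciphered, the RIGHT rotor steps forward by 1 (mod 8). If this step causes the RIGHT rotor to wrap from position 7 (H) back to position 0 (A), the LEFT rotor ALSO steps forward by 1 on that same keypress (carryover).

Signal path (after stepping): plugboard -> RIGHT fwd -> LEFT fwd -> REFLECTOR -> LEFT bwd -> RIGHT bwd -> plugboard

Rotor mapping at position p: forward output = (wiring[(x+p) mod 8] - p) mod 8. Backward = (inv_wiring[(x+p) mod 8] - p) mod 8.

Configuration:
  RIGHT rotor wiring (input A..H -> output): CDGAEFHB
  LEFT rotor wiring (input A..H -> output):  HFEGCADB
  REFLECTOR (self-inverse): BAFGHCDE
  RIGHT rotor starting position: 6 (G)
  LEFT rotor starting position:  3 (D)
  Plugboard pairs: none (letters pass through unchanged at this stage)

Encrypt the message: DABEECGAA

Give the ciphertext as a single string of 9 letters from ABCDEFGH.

Char 1 ('D'): step: R->7, L=3; D->plug->D->R->H->L->B->refl->A->L'->D->R'->B->plug->B
Char 2 ('A'): step: R->0, L->4 (L advanced); A->plug->A->R->C->L->H->refl->E->L'->B->R'->H->plug->H
Char 3 ('B'): step: R->1, L=4; B->plug->B->R->F->L->B->refl->A->L'->G->R'->F->plug->F
Char 4 ('E'): step: R->2, L=4; E->plug->E->R->F->L->B->refl->A->L'->G->R'->B->plug->B
Char 5 ('E'): step: R->3, L=4; E->plug->E->R->G->L->A->refl->B->L'->F->R'->A->plug->A
Char 6 ('C'): step: R->4, L=4; C->plug->C->R->D->L->F->refl->C->L'->H->R'->F->plug->F
Char 7 ('G'): step: R->5, L=4; G->plug->G->R->D->L->F->refl->C->L'->H->R'->H->plug->H
Char 8 ('A'): step: R->6, L=4; A->plug->A->R->B->L->E->refl->H->L'->C->R'->F->plug->F
Char 9 ('A'): step: R->7, L=4; A->plug->A->R->C->L->H->refl->E->L'->B->R'->E->plug->E

Answer: BHFBAFHFE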